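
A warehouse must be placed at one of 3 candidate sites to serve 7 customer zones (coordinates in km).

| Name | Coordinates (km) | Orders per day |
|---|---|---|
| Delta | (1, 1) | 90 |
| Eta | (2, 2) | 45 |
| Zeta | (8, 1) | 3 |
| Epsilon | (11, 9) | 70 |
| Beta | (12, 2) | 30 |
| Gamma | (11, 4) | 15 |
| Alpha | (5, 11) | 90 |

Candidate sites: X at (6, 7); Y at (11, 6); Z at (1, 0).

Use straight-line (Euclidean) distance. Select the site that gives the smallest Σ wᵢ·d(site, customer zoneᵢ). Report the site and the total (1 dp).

Total weighted distance at each candidate:
  X (6, 7): total = 2079.8
  Y (11, 6): total = 2533.5
  Z (1, 0): total = 2704.0
Minimum is at X with total 2079.8 km.

X, total 2079.8 km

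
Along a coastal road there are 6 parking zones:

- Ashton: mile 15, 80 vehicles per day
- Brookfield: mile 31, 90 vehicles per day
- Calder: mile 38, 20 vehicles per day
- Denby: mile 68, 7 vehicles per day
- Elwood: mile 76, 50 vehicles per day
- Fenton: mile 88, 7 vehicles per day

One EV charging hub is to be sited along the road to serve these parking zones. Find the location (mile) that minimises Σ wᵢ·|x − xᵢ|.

For a sum of weighted absolute distances on a line, the optimum is the weighted median (not the mean). Total weight W = 254; half-weight = 127.
Sort by position and accumulate weight:
  mile 15 (Ashton, w=80) → cum 80
  mile 31 (Brookfield, w=90) → cum 170  ≥ 127 → median here
  mile 38 (Calder, w=20) → cum 190
  mile 68 (Denby, w=7) → cum 197
  mile 76 (Elwood, w=50) → cum 247
  mile 88 (Fenton, w=7) → cum 254
Optimal location: mile 31.

x = 31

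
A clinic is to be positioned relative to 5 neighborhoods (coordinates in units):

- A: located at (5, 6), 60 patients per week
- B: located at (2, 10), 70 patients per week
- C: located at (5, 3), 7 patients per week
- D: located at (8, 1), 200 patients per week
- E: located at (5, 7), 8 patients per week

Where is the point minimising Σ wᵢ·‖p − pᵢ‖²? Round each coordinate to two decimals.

The minimiser of Σwᵢ‖p−pᵢ‖² is the weighted centroid p* = (Σwᵢpᵢ)/(Σwᵢ).
Σwᵢ = 345.
Σwᵢxᵢ = 60·5 + 70·2 + 7·5 + 200·8 + 8·5 = 2115.
Σwᵢyᵢ = 60·6 + 70·10 + 7·3 + 200·1 + 8·7 = 1337.
x* = 2115/345 = 6.13, y* = 1337/345 = 3.88.

(6.13, 3.88)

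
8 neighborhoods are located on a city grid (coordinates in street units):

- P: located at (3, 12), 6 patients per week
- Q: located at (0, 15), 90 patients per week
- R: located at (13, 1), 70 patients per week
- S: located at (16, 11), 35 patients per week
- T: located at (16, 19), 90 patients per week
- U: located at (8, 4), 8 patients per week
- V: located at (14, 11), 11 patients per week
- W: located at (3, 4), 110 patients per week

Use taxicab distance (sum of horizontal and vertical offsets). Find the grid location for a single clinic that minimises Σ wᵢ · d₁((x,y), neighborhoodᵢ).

(8, 11)

Manhattan distance separates: Σwᵢ(|x−xᵢ|+|y−yᵢ|) = Σwᵢ|x−xᵢ| + Σwᵢ|y−yᵢ|, so x and y are optimised independently as 1-D weighted medians.
Total weight W = 420; half = 210.
x-coordinate, sorted with cumulative weight:
  x=0 (Q, w=90) cum 90
  x=3 (P, w=6) cum 96
  x=3 (W, w=110) cum 206
  x=8 (U, w=8) cum 214  ← median
  x=13 (R, w=70) cum 284
  x=14 (V, w=11) cum 295
  x=16 (S, w=35) cum 330
  x=16 (T, w=90) cum 420
⇒ x* = 8
y-coordinate, sorted with cumulative weight:
  y=1 (R, w=70) cum 70
  y=4 (U, w=8) cum 78
  y=4 (W, w=110) cum 188
  y=11 (S, w=35) cum 223  ← median
  y=11 (V, w=11) cum 234
  y=12 (P, w=6) cum 240
  y=15 (Q, w=90) cum 330
  y=19 (T, w=90) cum 420
⇒ y* = 11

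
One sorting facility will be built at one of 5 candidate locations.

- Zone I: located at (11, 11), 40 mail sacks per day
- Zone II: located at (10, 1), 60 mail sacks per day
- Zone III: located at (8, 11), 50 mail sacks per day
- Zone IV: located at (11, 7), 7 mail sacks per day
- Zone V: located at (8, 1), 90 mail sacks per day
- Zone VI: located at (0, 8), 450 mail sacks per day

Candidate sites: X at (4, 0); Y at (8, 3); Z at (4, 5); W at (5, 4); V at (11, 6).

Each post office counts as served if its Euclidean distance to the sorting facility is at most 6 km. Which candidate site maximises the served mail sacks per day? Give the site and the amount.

Coverage radius r = 6 km; a point is covered iff (Δx)²+(Δy)² ≤ 6² = 36.
  X (4, 0): covers {Zone V} → 90
  Y (8, 3): covers {Zone II, Zone IV, Zone V} → 157
  Z (4, 5): covers {Zone V, Zone VI} → 540
  W (5, 4): covers {Zone II, Zone V} → 150
  V (11, 6): covers {Zone I, Zone II, Zone III, Zone IV, Zone V} → 247
Maximum coverage at Z: 540 mail sacks per day.

Z, covering 540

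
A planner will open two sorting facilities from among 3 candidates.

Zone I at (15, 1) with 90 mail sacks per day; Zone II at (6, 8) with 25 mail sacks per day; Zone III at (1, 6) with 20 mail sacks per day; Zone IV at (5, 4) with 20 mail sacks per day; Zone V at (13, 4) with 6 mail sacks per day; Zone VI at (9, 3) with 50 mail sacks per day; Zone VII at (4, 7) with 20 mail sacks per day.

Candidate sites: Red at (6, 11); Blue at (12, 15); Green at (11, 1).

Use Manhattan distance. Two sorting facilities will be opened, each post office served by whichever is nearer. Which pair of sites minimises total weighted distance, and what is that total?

Evaluate every pair (each demand assigned to the nearer of the two):
  {Red, Green}: total = 1145
  {Blue, Green}: total = 1630
  {Red, Blue}: total = 2707
Best pair: {Red, Green} with total 1145.

{Red, Green}, total 1145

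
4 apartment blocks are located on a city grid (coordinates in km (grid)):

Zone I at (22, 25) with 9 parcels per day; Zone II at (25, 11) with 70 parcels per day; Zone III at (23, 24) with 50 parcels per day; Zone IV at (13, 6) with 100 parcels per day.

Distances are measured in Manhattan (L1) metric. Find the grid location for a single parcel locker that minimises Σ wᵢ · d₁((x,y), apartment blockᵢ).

(23, 11)

Manhattan distance separates: Σwᵢ(|x−xᵢ|+|y−yᵢ|) = Σwᵢ|x−xᵢ| + Σwᵢ|y−yᵢ|, so x and y are optimised independently as 1-D weighted medians.
Total weight W = 229; half = 114.5.
x-coordinate, sorted with cumulative weight:
  x=13 (Zone IV, w=100) cum 100
  x=22 (Zone I, w=9) cum 109
  x=23 (Zone III, w=50) cum 159  ← median
  x=25 (Zone II, w=70) cum 229
⇒ x* = 23
y-coordinate, sorted with cumulative weight:
  y=6 (Zone IV, w=100) cum 100
  y=11 (Zone II, w=70) cum 170  ← median
  y=24 (Zone III, w=50) cum 220
  y=25 (Zone I, w=9) cum 229
⇒ y* = 11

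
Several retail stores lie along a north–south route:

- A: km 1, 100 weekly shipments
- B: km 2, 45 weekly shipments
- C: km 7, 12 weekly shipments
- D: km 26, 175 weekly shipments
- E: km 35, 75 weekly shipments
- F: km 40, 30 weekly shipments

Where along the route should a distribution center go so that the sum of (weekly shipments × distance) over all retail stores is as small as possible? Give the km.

x = 26

For a sum of weighted absolute distances on a line, the optimum is the weighted median (not the mean). Total weight W = 437; half-weight = 218.5.
Sort by position and accumulate weight:
  km 1 (A, w=100) → cum 100
  km 2 (B, w=45) → cum 145
  km 7 (C, w=12) → cum 157
  km 26 (D, w=175) → cum 332  ≥ 218.5 → median here
  km 35 (E, w=75) → cum 407
  km 40 (F, w=30) → cum 437
Optimal location: km 26.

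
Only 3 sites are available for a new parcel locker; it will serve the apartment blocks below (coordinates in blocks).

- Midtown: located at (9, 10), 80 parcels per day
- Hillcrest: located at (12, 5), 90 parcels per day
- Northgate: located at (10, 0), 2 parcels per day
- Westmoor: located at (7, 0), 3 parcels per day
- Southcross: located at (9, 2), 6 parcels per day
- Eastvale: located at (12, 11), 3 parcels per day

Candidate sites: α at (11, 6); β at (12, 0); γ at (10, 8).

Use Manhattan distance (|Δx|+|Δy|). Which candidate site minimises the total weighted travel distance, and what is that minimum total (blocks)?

Total weighted distance at each candidate:
  α (11, 6): total = 758
  β (12, 0): total = 1572
  γ (10, 8): total = 796
Minimum is at α with total 758 blocks.

α, total 758 blocks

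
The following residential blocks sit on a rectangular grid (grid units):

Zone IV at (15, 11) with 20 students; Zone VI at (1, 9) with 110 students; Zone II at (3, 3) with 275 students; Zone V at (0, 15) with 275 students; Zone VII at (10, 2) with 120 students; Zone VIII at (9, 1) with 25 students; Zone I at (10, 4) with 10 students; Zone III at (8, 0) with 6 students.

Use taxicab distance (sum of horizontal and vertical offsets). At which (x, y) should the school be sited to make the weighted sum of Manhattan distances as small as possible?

(3, 3)

Manhattan distance separates: Σwᵢ(|x−xᵢ|+|y−yᵢ|) = Σwᵢ|x−xᵢ| + Σwᵢ|y−yᵢ|, so x and y are optimised independently as 1-D weighted medians.
Total weight W = 841; half = 420.5.
x-coordinate, sorted with cumulative weight:
  x=0 (Zone V, w=275) cum 275
  x=1 (Zone VI, w=110) cum 385
  x=3 (Zone II, w=275) cum 660  ← median
  x=8 (Zone III, w=6) cum 666
  x=9 (Zone VIII, w=25) cum 691
  x=10 (Zone VII, w=120) cum 811
  x=10 (Zone I, w=10) cum 821
  x=15 (Zone IV, w=20) cum 841
⇒ x* = 3
y-coordinate, sorted with cumulative weight:
  y=0 (Zone III, w=6) cum 6
  y=1 (Zone VIII, w=25) cum 31
  y=2 (Zone VII, w=120) cum 151
  y=3 (Zone II, w=275) cum 426  ← median
  y=4 (Zone I, w=10) cum 436
  y=9 (Zone VI, w=110) cum 546
  y=11 (Zone IV, w=20) cum 566
  y=15 (Zone V, w=275) cum 841
⇒ y* = 3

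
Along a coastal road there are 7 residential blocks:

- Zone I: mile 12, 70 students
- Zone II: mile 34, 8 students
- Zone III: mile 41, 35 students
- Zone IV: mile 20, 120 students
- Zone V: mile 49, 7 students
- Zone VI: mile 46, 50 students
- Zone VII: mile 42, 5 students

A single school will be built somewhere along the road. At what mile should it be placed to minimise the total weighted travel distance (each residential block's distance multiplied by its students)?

For a sum of weighted absolute distances on a line, the optimum is the weighted median (not the mean). Total weight W = 295; half-weight = 147.5.
Sort by position and accumulate weight:
  mile 12 (Zone I, w=70) → cum 70
  mile 20 (Zone IV, w=120) → cum 190  ≥ 147.5 → median here
  mile 34 (Zone II, w=8) → cum 198
  mile 41 (Zone III, w=35) → cum 233
  mile 42 (Zone VII, w=5) → cum 238
  mile 46 (Zone VI, w=50) → cum 288
  mile 49 (Zone V, w=7) → cum 295
Optimal location: mile 20.

x = 20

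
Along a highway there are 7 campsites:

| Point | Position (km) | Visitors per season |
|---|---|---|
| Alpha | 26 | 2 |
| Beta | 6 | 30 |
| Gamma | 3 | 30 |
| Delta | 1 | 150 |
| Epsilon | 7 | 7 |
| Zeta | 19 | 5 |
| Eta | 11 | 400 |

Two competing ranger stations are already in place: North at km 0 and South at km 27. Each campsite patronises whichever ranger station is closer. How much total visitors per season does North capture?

617

The indifferent point is the midpoint (0+27)/2 = 13.5; campsites left of it (closer to North at 0) go to North, those right go to South.
  Delta at 1 (w=150) → North
  Gamma at 3 (w=30) → North
  Beta at 6 (w=30) → North
  Epsilon at 7 (w=7) → North
  Eta at 11 (w=400) → North
  Zeta at 19 (w=5) → South
  Alpha at 26 (w=2) → South
North captures 617; South captures 7.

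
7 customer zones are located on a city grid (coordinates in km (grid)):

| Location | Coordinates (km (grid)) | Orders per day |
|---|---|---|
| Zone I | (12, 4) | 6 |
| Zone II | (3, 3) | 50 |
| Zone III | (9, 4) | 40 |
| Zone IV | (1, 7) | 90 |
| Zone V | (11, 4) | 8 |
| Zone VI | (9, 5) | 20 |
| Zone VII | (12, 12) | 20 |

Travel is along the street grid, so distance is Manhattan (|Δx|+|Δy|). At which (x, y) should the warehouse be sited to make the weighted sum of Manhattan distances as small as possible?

(3, 5)

Manhattan distance separates: Σwᵢ(|x−xᵢ|+|y−yᵢ|) = Σwᵢ|x−xᵢ| + Σwᵢ|y−yᵢ|, so x and y are optimised independently as 1-D weighted medians.
Total weight W = 234; half = 117.
x-coordinate, sorted with cumulative weight:
  x=1 (Zone IV, w=90) cum 90
  x=3 (Zone II, w=50) cum 140  ← median
  x=9 (Zone III, w=40) cum 180
  x=9 (Zone VI, w=20) cum 200
  x=11 (Zone V, w=8) cum 208
  x=12 (Zone I, w=6) cum 214
  x=12 (Zone VII, w=20) cum 234
⇒ x* = 3
y-coordinate, sorted with cumulative weight:
  y=3 (Zone II, w=50) cum 50
  y=4 (Zone I, w=6) cum 56
  y=4 (Zone III, w=40) cum 96
  y=4 (Zone V, w=8) cum 104
  y=5 (Zone VI, w=20) cum 124  ← median
  y=7 (Zone IV, w=90) cum 214
  y=12 (Zone VII, w=20) cum 234
⇒ y* = 5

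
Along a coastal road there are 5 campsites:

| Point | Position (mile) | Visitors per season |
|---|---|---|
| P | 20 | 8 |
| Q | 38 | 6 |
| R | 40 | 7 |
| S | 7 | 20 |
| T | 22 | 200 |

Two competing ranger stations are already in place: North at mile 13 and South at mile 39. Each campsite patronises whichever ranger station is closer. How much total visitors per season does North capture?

The indifferent point is the midpoint (13+39)/2 = 26; campsites left of it (closer to North at 13) go to North, those right go to South.
  S at 7 (w=20) → North
  P at 20 (w=8) → North
  T at 22 (w=200) → North
  Q at 38 (w=6) → South
  R at 40 (w=7) → South
North captures 228; South captures 13.

228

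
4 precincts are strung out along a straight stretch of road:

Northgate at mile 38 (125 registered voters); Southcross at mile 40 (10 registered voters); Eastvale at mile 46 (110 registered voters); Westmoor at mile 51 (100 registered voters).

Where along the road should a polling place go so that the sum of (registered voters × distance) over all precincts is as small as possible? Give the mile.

x = 46

For a sum of weighted absolute distances on a line, the optimum is the weighted median (not the mean). Total weight W = 345; half-weight = 172.5.
Sort by position and accumulate weight:
  mile 38 (Northgate, w=125) → cum 125
  mile 40 (Southcross, w=10) → cum 135
  mile 46 (Eastvale, w=110) → cum 245  ≥ 172.5 → median here
  mile 51 (Westmoor, w=100) → cum 345
Optimal location: mile 46.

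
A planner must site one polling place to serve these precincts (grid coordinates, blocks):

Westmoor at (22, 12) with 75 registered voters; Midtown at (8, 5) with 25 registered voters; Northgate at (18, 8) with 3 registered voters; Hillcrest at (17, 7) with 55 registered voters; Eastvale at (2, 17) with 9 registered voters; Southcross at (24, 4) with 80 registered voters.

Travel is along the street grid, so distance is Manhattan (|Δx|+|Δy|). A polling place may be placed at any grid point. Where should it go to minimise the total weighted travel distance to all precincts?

(22, 7)

Manhattan distance separates: Σwᵢ(|x−xᵢ|+|y−yᵢ|) = Σwᵢ|x−xᵢ| + Σwᵢ|y−yᵢ|, so x and y are optimised independently as 1-D weighted medians.
Total weight W = 247; half = 123.5.
x-coordinate, sorted with cumulative weight:
  x=2 (Eastvale, w=9) cum 9
  x=8 (Midtown, w=25) cum 34
  x=17 (Hillcrest, w=55) cum 89
  x=18 (Northgate, w=3) cum 92
  x=22 (Westmoor, w=75) cum 167  ← median
  x=24 (Southcross, w=80) cum 247
⇒ x* = 22
y-coordinate, sorted with cumulative weight:
  y=4 (Southcross, w=80) cum 80
  y=5 (Midtown, w=25) cum 105
  y=7 (Hillcrest, w=55) cum 160  ← median
  y=8 (Northgate, w=3) cum 163
  y=12 (Westmoor, w=75) cum 238
  y=17 (Eastvale, w=9) cum 247
⇒ y* = 7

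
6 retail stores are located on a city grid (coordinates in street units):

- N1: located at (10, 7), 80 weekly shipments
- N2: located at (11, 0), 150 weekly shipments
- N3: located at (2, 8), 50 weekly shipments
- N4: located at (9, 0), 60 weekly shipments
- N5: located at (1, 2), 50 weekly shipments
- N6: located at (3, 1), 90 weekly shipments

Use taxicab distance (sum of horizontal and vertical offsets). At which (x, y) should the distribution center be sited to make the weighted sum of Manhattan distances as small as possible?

Manhattan distance separates: Σwᵢ(|x−xᵢ|+|y−yᵢ|) = Σwᵢ|x−xᵢ| + Σwᵢ|y−yᵢ|, so x and y are optimised independently as 1-D weighted medians.
Total weight W = 480; half = 240.
x-coordinate, sorted with cumulative weight:
  x=1 (N5, w=50) cum 50
  x=2 (N3, w=50) cum 100
  x=3 (N6, w=90) cum 190
  x=9 (N4, w=60) cum 250  ← median
  x=10 (N1, w=80) cum 330
  x=11 (N2, w=150) cum 480
⇒ x* = 9
y-coordinate, sorted with cumulative weight:
  y=0 (N2, w=150) cum 150
  y=0 (N4, w=60) cum 210
  y=1 (N6, w=90) cum 300  ← median
  y=2 (N5, w=50) cum 350
  y=7 (N1, w=80) cum 430
  y=8 (N3, w=50) cum 480
⇒ y* = 1

(9, 1)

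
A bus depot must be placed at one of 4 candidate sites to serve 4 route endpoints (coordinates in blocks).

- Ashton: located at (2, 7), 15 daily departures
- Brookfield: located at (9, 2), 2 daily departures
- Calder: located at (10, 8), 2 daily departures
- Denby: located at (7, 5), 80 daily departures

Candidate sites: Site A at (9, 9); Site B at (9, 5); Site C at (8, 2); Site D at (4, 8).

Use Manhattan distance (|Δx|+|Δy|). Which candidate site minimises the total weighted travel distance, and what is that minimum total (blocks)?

Total weighted distance at each candidate:
  Site A (9, 9): total = 633
  Site B (9, 5): total = 309
  Site C (8, 2): total = 503
  Site D (4, 8): total = 559
Minimum is at Site B with total 309 blocks.

Site B, total 309 blocks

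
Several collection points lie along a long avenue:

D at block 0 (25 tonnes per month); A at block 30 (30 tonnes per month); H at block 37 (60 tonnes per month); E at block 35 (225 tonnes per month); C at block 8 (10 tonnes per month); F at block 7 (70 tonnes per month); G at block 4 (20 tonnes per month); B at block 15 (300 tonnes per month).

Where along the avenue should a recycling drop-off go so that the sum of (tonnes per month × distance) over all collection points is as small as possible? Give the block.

For a sum of weighted absolute distances on a line, the optimum is the weighted median (not the mean). Total weight W = 740; half-weight = 370.
Sort by position and accumulate weight:
  block 0 (D, w=25) → cum 25
  block 4 (G, w=20) → cum 45
  block 7 (F, w=70) → cum 115
  block 8 (C, w=10) → cum 125
  block 15 (B, w=300) → cum 425  ≥ 370 → median here
  block 30 (A, w=30) → cum 455
  block 35 (E, w=225) → cum 680
  block 37 (H, w=60) → cum 740
Optimal location: block 15.

x = 15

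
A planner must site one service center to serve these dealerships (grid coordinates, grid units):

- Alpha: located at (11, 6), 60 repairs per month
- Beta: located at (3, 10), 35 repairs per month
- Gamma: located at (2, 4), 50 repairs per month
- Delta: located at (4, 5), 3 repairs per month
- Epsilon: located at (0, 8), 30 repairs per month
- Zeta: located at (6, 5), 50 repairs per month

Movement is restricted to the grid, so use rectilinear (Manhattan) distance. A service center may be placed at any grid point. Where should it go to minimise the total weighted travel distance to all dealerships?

Manhattan distance separates: Σwᵢ(|x−xᵢ|+|y−yᵢ|) = Σwᵢ|x−xᵢ| + Σwᵢ|y−yᵢ|, so x and y are optimised independently as 1-D weighted medians.
Total weight W = 228; half = 114.
x-coordinate, sorted with cumulative weight:
  x=0 (Epsilon, w=30) cum 30
  x=2 (Gamma, w=50) cum 80
  x=3 (Beta, w=35) cum 115  ← median
  x=4 (Delta, w=3) cum 118
  x=6 (Zeta, w=50) cum 168
  x=11 (Alpha, w=60) cum 228
⇒ x* = 3
y-coordinate, sorted with cumulative weight:
  y=4 (Gamma, w=50) cum 50
  y=5 (Delta, w=3) cum 53
  y=5 (Zeta, w=50) cum 103
  y=6 (Alpha, w=60) cum 163  ← median
  y=8 (Epsilon, w=30) cum 193
  y=10 (Beta, w=35) cum 228
⇒ y* = 6

(3, 6)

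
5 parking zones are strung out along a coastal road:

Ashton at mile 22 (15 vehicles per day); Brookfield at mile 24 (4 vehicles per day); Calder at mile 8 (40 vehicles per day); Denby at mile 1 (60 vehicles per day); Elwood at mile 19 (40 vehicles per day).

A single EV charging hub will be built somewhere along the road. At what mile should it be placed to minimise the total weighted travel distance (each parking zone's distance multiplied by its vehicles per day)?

x = 8

For a sum of weighted absolute distances on a line, the optimum is the weighted median (not the mean). Total weight W = 159; half-weight = 79.5.
Sort by position and accumulate weight:
  mile 1 (Denby, w=60) → cum 60
  mile 8 (Calder, w=40) → cum 100  ≥ 79.5 → median here
  mile 19 (Elwood, w=40) → cum 140
  mile 22 (Ashton, w=15) → cum 155
  mile 24 (Brookfield, w=4) → cum 159
Optimal location: mile 8.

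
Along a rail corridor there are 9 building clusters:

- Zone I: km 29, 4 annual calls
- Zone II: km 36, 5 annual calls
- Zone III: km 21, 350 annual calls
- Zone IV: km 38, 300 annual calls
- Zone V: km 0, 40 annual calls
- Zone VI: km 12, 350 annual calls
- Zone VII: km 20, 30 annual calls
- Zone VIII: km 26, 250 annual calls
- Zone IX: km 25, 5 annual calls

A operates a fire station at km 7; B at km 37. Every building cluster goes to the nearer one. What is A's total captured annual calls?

The indifferent point is the midpoint (7+37)/2 = 22; building clusters left of it (closer to A at 7) go to A, those right go to B.
  Zone V at 0 (w=40) → A
  Zone VI at 12 (w=350) → A
  Zone VII at 20 (w=30) → A
  Zone III at 21 (w=350) → A
  Zone IX at 25 (w=5) → B
  Zone VIII at 26 (w=250) → B
  Zone I at 29 (w=4) → B
  Zone II at 36 (w=5) → B
  Zone IV at 38 (w=300) → B
A captures 770; B captures 564.

770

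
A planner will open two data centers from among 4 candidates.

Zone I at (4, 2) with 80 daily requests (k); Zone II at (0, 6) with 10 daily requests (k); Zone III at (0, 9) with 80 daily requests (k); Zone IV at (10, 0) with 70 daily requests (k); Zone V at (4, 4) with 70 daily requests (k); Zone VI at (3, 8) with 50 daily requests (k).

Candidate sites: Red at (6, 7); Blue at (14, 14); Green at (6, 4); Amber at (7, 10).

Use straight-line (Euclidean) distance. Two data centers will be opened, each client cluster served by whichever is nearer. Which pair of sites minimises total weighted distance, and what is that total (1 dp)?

{Red, Green}, total 1487.2

Evaluate every pair (each demand assigned to the nearer of the two):
  {Red, Green}: total = 1487.2
  {Green, Amber}: total = 1614.8
  {Blue, Green}: total = 1700.3
  {Red, Blue}: total = 1972.5
  {Red, Amber}: total = 1972.5
  {Blue, Amber}: total = 2753.8
Best pair: {Red, Green} with total 1487.2.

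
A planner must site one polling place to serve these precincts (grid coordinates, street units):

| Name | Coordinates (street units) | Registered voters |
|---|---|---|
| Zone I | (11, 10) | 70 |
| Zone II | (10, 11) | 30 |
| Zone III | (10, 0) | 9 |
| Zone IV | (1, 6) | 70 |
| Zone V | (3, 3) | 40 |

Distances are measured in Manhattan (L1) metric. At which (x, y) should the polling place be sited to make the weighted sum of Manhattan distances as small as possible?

(3, 6)

Manhattan distance separates: Σwᵢ(|x−xᵢ|+|y−yᵢ|) = Σwᵢ|x−xᵢ| + Σwᵢ|y−yᵢ|, so x and y are optimised independently as 1-D weighted medians.
Total weight W = 219; half = 109.5.
x-coordinate, sorted with cumulative weight:
  x=1 (Zone IV, w=70) cum 70
  x=3 (Zone V, w=40) cum 110  ← median
  x=10 (Zone II, w=30) cum 140
  x=10 (Zone III, w=9) cum 149
  x=11 (Zone I, w=70) cum 219
⇒ x* = 3
y-coordinate, sorted with cumulative weight:
  y=0 (Zone III, w=9) cum 9
  y=3 (Zone V, w=40) cum 49
  y=6 (Zone IV, w=70) cum 119  ← median
  y=10 (Zone I, w=70) cum 189
  y=11 (Zone II, w=30) cum 219
⇒ y* = 6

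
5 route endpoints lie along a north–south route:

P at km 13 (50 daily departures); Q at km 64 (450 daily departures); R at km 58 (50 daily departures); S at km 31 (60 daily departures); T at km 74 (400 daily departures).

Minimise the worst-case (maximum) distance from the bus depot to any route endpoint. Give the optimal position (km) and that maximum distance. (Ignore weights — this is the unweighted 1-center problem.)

location 43.5, max distance 30.5

The 1-center on a line is the midpoint of the two extreme points: leftmost at 13, rightmost at 74.
Optimal location = (13 + 74)/2 = 43.5; maximum distance = (74 − 13)/2 = 30.5.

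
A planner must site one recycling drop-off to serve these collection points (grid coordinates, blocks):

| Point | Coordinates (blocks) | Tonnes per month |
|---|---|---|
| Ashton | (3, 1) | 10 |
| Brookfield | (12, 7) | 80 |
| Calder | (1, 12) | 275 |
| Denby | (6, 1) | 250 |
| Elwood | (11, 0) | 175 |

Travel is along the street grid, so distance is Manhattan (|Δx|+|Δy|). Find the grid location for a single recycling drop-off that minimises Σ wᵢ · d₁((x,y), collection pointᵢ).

(6, 1)

Manhattan distance separates: Σwᵢ(|x−xᵢ|+|y−yᵢ|) = Σwᵢ|x−xᵢ| + Σwᵢ|y−yᵢ|, so x and y are optimised independently as 1-D weighted medians.
Total weight W = 790; half = 395.
x-coordinate, sorted with cumulative weight:
  x=1 (Calder, w=275) cum 275
  x=3 (Ashton, w=10) cum 285
  x=6 (Denby, w=250) cum 535  ← median
  x=11 (Elwood, w=175) cum 710
  x=12 (Brookfield, w=80) cum 790
⇒ x* = 6
y-coordinate, sorted with cumulative weight:
  y=0 (Elwood, w=175) cum 175
  y=1 (Ashton, w=10) cum 185
  y=1 (Denby, w=250) cum 435  ← median
  y=7 (Brookfield, w=80) cum 515
  y=12 (Calder, w=275) cum 790
⇒ y* = 1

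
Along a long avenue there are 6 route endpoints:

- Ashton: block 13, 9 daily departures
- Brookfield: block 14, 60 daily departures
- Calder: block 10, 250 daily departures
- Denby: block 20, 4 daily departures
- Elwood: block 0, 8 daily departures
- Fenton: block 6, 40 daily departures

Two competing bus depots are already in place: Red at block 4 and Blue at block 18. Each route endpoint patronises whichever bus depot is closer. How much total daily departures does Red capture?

The indifferent point is the midpoint (4+18)/2 = 11; route endpoints left of it (closer to Red at 4) go to Red, those right go to Blue.
  Elwood at 0 (w=8) → Red
  Fenton at 6 (w=40) → Red
  Calder at 10 (w=250) → Red
  Ashton at 13 (w=9) → Blue
  Brookfield at 14 (w=60) → Blue
  Denby at 20 (w=4) → Blue
Red captures 298; Blue captures 73.

298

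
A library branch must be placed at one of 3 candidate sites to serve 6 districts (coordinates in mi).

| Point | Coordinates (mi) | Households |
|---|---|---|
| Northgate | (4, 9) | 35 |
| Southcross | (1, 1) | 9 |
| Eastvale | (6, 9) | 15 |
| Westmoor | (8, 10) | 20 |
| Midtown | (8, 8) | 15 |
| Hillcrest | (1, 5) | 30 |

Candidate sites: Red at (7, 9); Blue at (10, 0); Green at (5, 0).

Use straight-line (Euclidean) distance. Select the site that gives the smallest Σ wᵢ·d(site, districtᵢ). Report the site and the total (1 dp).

Total weighted distance at each candidate:
  Red (7, 9): total = 475.8
  Blue (10, 0): total = 1244.3
  Green (5, 0): total = 1018.9
Minimum is at Red with total 475.8 mi.

Red, total 475.8 mi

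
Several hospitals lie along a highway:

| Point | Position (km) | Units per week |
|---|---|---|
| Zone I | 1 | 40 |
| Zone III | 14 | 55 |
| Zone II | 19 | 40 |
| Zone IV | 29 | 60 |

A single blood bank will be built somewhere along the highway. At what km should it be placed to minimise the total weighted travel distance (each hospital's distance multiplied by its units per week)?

x = 19

For a sum of weighted absolute distances on a line, the optimum is the weighted median (not the mean). Total weight W = 195; half-weight = 97.5.
Sort by position and accumulate weight:
  km 1 (Zone I, w=40) → cum 40
  km 14 (Zone III, w=55) → cum 95
  km 19 (Zone II, w=40) → cum 135  ≥ 97.5 → median here
  km 29 (Zone IV, w=60) → cum 195
Optimal location: km 19.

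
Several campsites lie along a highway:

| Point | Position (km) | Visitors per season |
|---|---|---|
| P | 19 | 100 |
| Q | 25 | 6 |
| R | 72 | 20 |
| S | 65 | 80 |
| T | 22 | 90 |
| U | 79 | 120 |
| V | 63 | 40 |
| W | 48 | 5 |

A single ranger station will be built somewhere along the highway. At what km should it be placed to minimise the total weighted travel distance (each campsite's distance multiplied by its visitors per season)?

For a sum of weighted absolute distances on a line, the optimum is the weighted median (not the mean). Total weight W = 461; half-weight = 230.5.
Sort by position and accumulate weight:
  km 19 (P, w=100) → cum 100
  km 22 (T, w=90) → cum 190
  km 25 (Q, w=6) → cum 196
  km 48 (W, w=5) → cum 201
  km 63 (V, w=40) → cum 241  ≥ 230.5 → median here
  km 65 (S, w=80) → cum 321
  km 72 (R, w=20) → cum 341
  km 79 (U, w=120) → cum 461
Optimal location: km 63.

x = 63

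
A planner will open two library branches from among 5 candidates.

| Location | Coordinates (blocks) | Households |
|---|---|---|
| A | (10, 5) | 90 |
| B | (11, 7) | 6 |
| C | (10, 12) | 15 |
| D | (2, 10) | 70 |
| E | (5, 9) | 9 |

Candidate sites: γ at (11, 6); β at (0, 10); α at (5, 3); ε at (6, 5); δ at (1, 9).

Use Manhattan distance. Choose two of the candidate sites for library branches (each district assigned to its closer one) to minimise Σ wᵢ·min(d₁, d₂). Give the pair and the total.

Evaluate every pair (each demand assigned to the nearer of the two):
  {γ, δ}: total = 467
  {γ, β}: total = 485
  {ε, δ}: total = 743
  {β, ε}: total = 752
  {γ, ε}: total = 966
  {γ, α}: total = 1045
  {α, δ}: total = 1046
  {β, α}: total = 1064
  {α, ε}: total = 1242
  {β, δ}: total = 1598
Best pair: {γ, δ} with total 467.

{γ, δ}, total 467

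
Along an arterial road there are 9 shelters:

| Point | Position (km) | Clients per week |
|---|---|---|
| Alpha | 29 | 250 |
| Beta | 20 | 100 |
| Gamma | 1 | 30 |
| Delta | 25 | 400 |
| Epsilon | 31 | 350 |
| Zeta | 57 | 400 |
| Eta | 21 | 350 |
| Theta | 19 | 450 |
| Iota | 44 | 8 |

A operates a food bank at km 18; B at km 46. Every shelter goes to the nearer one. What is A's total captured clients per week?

The indifferent point is the midpoint (18+46)/2 = 32; shelters left of it (closer to A at 18) go to A, those right go to B.
  Gamma at 1 (w=30) → A
  Theta at 19 (w=450) → A
  Beta at 20 (w=100) → A
  Eta at 21 (w=350) → A
  Delta at 25 (w=400) → A
  Alpha at 29 (w=250) → A
  Epsilon at 31 (w=350) → A
  Iota at 44 (w=8) → B
  Zeta at 57 (w=400) → B
A captures 1930; B captures 408.

1930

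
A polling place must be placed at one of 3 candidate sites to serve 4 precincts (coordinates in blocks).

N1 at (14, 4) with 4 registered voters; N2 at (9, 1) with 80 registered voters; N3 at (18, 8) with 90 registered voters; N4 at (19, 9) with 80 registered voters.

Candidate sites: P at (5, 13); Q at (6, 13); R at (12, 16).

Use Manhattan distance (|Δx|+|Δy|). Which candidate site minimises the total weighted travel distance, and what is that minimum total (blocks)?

R, total 3876 blocks

Total weighted distance at each candidate:
  P (5, 13): total = 4412
  Q (6, 13): total = 4158
  R (12, 16): total = 3876
Minimum is at R with total 3876 blocks.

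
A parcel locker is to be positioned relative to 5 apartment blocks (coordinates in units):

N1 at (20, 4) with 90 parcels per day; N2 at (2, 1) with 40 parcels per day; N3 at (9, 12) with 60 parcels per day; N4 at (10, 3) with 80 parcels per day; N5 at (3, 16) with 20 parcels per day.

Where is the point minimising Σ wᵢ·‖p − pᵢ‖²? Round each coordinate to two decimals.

The minimiser of Σwᵢ‖p−pᵢ‖² is the weighted centroid p* = (Σwᵢpᵢ)/(Σwᵢ).
Σwᵢ = 290.
Σwᵢxᵢ = 90·20 + 40·2 + 60·9 + 80·10 + 20·3 = 3280.
Σwᵢyᵢ = 90·4 + 40·1 + 60·12 + 80·3 + 20·16 = 1680.
x* = 3280/290 = 11.31, y* = 1680/290 = 5.79.

(11.31, 5.79)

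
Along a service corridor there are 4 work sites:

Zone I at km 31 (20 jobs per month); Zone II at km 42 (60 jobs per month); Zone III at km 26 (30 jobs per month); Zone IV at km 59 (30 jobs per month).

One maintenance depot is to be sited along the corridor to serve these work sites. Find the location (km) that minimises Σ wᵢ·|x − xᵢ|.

x = 42

For a sum of weighted absolute distances on a line, the optimum is the weighted median (not the mean). Total weight W = 140; half-weight = 70.
Sort by position and accumulate weight:
  km 26 (Zone III, w=30) → cum 30
  km 31 (Zone I, w=20) → cum 50
  km 42 (Zone II, w=60) → cum 110  ≥ 70 → median here
  km 59 (Zone IV, w=30) → cum 140
Optimal location: km 42.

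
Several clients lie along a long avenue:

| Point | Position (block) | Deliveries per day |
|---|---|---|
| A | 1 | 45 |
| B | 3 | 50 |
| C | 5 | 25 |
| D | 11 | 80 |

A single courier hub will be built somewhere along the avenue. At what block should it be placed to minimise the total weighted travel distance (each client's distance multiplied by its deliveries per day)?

x = 5

For a sum of weighted absolute distances on a line, the optimum is the weighted median (not the mean). Total weight W = 200; half-weight = 100.
Sort by position and accumulate weight:
  block 1 (A, w=45) → cum 45
  block 3 (B, w=50) → cum 95
  block 5 (C, w=25) → cum 120  ≥ 100 → median here
  block 11 (D, w=80) → cum 200
Optimal location: block 5.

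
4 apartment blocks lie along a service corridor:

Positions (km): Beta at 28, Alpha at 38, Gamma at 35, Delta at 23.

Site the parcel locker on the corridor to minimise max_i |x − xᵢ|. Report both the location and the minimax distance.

The 1-center on a line is the midpoint of the two extreme points: leftmost at 23, rightmost at 38.
Optimal location = (23 + 38)/2 = 30.5; maximum distance = (38 − 23)/2 = 7.5.

location 30.5, max distance 7.5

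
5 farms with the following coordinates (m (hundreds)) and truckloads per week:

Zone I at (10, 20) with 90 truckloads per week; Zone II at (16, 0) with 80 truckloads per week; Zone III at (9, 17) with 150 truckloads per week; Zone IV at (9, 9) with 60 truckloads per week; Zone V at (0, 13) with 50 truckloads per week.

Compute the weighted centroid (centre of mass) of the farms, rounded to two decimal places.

The minimiser of Σwᵢ‖p−pᵢ‖² is the weighted centroid p* = (Σwᵢpᵢ)/(Σwᵢ).
Σwᵢ = 430.
Σwᵢxᵢ = 90·10 + 80·16 + 150·9 + 60·9 + 50·0 = 4070.
Σwᵢyᵢ = 90·20 + 80·0 + 150·17 + 60·9 + 50·13 = 5540.
x* = 4070/430 = 9.47, y* = 5540/430 = 12.88.

(9.47, 12.88)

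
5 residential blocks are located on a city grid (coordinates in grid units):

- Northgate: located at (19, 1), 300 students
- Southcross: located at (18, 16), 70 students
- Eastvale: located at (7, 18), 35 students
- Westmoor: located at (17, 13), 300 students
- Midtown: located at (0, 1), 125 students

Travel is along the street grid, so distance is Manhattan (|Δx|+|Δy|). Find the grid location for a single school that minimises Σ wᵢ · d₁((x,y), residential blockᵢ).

(17, 1)

Manhattan distance separates: Σwᵢ(|x−xᵢ|+|y−yᵢ|) = Σwᵢ|x−xᵢ| + Σwᵢ|y−yᵢ|, so x and y are optimised independently as 1-D weighted medians.
Total weight W = 830; half = 415.
x-coordinate, sorted with cumulative weight:
  x=0 (Midtown, w=125) cum 125
  x=7 (Eastvale, w=35) cum 160
  x=17 (Westmoor, w=300) cum 460  ← median
  x=18 (Southcross, w=70) cum 530
  x=19 (Northgate, w=300) cum 830
⇒ x* = 17
y-coordinate, sorted with cumulative weight:
  y=1 (Northgate, w=300) cum 300
  y=1 (Midtown, w=125) cum 425  ← median
  y=13 (Westmoor, w=300) cum 725
  y=16 (Southcross, w=70) cum 795
  y=18 (Eastvale, w=35) cum 830
⇒ y* = 1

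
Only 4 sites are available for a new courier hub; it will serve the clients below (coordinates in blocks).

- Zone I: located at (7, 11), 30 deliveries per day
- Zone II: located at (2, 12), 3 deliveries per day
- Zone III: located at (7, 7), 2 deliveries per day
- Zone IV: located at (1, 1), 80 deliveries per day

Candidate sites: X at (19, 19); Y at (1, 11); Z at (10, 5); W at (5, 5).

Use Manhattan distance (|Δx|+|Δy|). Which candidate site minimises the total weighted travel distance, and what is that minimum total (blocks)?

W, total 918 blocks

Total weighted distance at each candidate:
  X (19, 19): total = 3600
  Y (1, 11): total = 1006
  Z (10, 5): total = 1365
  W (5, 5): total = 918
Minimum is at W with total 918 blocks.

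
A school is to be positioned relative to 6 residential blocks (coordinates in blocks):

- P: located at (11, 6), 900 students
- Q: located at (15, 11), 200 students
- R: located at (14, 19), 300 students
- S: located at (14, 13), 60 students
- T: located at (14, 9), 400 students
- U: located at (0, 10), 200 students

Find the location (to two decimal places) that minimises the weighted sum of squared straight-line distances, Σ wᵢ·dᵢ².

The minimiser of Σwᵢ‖p−pᵢ‖² is the weighted centroid p* = (Σwᵢpᵢ)/(Σwᵢ).
Σwᵢ = 2060.
Σwᵢxᵢ = 900·11 + 200·15 + 300·14 + 60·14 + 400·14 + 200·0 = 23540.
Σwᵢyᵢ = 900·6 + 200·11 + 300·19 + 60·13 + 400·9 + 200·10 = 19680.
x* = 23540/2060 = 11.43, y* = 19680/2060 = 9.55.

(11.43, 9.55)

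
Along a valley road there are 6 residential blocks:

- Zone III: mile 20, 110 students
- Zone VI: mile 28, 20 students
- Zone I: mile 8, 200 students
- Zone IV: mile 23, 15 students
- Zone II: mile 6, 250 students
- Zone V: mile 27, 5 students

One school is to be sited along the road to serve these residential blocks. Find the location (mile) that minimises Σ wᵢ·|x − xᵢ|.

x = 8

For a sum of weighted absolute distances on a line, the optimum is the weighted median (not the mean). Total weight W = 600; half-weight = 300.
Sort by position and accumulate weight:
  mile 6 (Zone II, w=250) → cum 250
  mile 8 (Zone I, w=200) → cum 450  ≥ 300 → median here
  mile 20 (Zone III, w=110) → cum 560
  mile 23 (Zone IV, w=15) → cum 575
  mile 27 (Zone V, w=5) → cum 580
  mile 28 (Zone VI, w=20) → cum 600
Optimal location: mile 8.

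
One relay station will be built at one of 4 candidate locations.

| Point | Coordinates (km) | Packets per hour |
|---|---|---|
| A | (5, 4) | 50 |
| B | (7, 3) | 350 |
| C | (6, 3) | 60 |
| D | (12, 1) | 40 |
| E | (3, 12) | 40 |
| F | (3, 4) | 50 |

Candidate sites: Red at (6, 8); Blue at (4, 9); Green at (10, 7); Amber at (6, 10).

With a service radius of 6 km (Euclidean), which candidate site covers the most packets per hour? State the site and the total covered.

Red, covering 550

Coverage radius r = 6 km; a point is covered iff (Δx)²+(Δy)² ≤ 6² = 36.
  Red (6, 8): covers {A, B, C, E, F} → 550
  Blue (4, 9): covers {A, E, F} → 140
  Green (10, 7): covers {A, B, C} → 460
  Amber (6, 10): covers {E} → 40
Maximum coverage at Red: 550 packets per hour.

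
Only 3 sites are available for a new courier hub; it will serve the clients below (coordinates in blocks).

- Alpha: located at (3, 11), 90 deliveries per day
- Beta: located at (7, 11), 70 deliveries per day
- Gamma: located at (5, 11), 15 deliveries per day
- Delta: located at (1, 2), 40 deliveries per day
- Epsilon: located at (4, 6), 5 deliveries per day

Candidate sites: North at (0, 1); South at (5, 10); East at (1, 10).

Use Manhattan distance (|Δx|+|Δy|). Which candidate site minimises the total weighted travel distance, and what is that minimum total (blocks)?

Total weighted distance at each candidate:
  North (0, 1): total = 2710
  South (5, 10): total = 1000
  East (1, 10): total = 1190
Minimum is at South with total 1000 blocks.

South, total 1000 blocks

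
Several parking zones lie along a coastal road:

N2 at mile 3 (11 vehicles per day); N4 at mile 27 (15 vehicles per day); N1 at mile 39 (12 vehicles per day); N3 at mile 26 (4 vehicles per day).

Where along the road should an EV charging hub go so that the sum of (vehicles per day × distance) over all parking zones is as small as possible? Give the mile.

For a sum of weighted absolute distances on a line, the optimum is the weighted median (not the mean). Total weight W = 42; half-weight = 21.
Sort by position and accumulate weight:
  mile 3 (N2, w=11) → cum 11
  mile 26 (N3, w=4) → cum 15
  mile 27 (N4, w=15) → cum 30  ≥ 21 → median here
  mile 39 (N1, w=12) → cum 42
Optimal location: mile 27.

x = 27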